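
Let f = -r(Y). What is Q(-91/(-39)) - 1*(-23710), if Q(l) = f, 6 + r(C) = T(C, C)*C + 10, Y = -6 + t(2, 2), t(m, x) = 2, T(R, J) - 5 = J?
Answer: 23710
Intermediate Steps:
T(R, J) = 5 + J
Y = -4 (Y = -6 + 2 = -4)
r(C) = 4 + C*(5 + C) (r(C) = -6 + ((5 + C)*C + 10) = -6 + (C*(5 + C) + 10) = -6 + (10 + C*(5 + C)) = 4 + C*(5 + C))
f = 0 (f = -(4 - 4*(5 - 4)) = -(4 - 4*1) = -(4 - 4) = -1*0 = 0)
Q(l) = 0
Q(-91/(-39)) - 1*(-23710) = 0 - 1*(-23710) = 0 + 23710 = 23710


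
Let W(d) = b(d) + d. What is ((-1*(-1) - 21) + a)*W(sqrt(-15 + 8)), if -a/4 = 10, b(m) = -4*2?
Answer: 480 - 60*I*sqrt(7) ≈ 480.0 - 158.75*I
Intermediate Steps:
b(m) = -8
a = -40 (a = -4*10 = -40)
W(d) = -8 + d
((-1*(-1) - 21) + a)*W(sqrt(-15 + 8)) = ((-1*(-1) - 21) - 40)*(-8 + sqrt(-15 + 8)) = ((1 - 21) - 40)*(-8 + sqrt(-7)) = (-20 - 40)*(-8 + I*sqrt(7)) = -60*(-8 + I*sqrt(7)) = 480 - 60*I*sqrt(7)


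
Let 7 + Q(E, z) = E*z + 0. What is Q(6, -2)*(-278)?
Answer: 5282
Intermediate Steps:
Q(E, z) = -7 + E*z (Q(E, z) = -7 + (E*z + 0) = -7 + E*z)
Q(6, -2)*(-278) = (-7 + 6*(-2))*(-278) = (-7 - 12)*(-278) = -19*(-278) = 5282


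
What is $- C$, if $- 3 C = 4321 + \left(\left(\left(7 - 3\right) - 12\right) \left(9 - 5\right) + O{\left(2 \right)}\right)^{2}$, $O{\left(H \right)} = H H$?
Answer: $\frac{5105}{3} \approx 1701.7$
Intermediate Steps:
$O{\left(H \right)} = H^{2}$
$C = - \frac{5105}{3}$ ($C = - \frac{4321 + \left(\left(\left(7 - 3\right) - 12\right) \left(9 - 5\right) + 2^{2}\right)^{2}}{3} = - \frac{4321 + \left(\left(\left(7 - 3\right) - 12\right) 4 + 4\right)^{2}}{3} = - \frac{4321 + \left(\left(4 - 12\right) 4 + 4\right)^{2}}{3} = - \frac{4321 + \left(\left(-8\right) 4 + 4\right)^{2}}{3} = - \frac{4321 + \left(-32 + 4\right)^{2}}{3} = - \frac{4321 + \left(-28\right)^{2}}{3} = - \frac{4321 + 784}{3} = \left(- \frac{1}{3}\right) 5105 = - \frac{5105}{3} \approx -1701.7$)
$- C = \left(-1\right) \left(- \frac{5105}{3}\right) = \frac{5105}{3}$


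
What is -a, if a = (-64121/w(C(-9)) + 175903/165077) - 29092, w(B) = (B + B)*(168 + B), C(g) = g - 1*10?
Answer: 27179721650505/934665974 ≈ 29080.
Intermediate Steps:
C(g) = -10 + g (C(g) = g - 10 = -10 + g)
w(B) = 2*B*(168 + B) (w(B) = (2*B)*(168 + B) = 2*B*(168 + B))
a = -27179721650505/934665974 (a = (-64121*1/(2*(-10 - 9)*(168 + (-10 - 9))) + 175903/165077) - 29092 = (-64121*(-1/(38*(168 - 19))) + 175903*(1/165077)) - 29092 = (-64121/(2*(-19)*149) + 175903/165077) - 29092 = (-64121/(-5662) + 175903/165077) - 29092 = (-64121*(-1/5662) + 175903/165077) - 29092 = (64121/5662 + 175903/165077) - 29092 = 11580865103/934665974 - 29092 = -27179721650505/934665974 ≈ -29080.)
-a = -1*(-27179721650505/934665974) = 27179721650505/934665974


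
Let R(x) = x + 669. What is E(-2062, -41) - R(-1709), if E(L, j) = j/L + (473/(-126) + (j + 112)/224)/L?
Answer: 4323361265/4156992 ≈ 1040.0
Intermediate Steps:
R(x) = 669 + x
E(L, j) = j/L + (-205/63 + j/224)/L (E(L, j) = j/L + (473*(-1/126) + (112 + j)*(1/224))/L = j/L + (-473/126 + (½ + j/224))/L = j/L + (-205/63 + j/224)/L)
E(-2062, -41) - R(-1709) = (5/2016)*(-1312 + 405*(-41))/(-2062) - (669 - 1709) = (5/2016)*(-1/2062)*(-1312 - 16605) - 1*(-1040) = (5/2016)*(-1/2062)*(-17917) + 1040 = 89585/4156992 + 1040 = 4323361265/4156992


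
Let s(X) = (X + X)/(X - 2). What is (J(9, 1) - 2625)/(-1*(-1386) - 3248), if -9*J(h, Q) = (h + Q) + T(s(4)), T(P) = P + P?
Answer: 2627/1862 ≈ 1.4108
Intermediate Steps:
s(X) = 2*X/(-2 + X) (s(X) = (2*X)/(-2 + X) = 2*X/(-2 + X))
T(P) = 2*P
J(h, Q) = -8/9 - Q/9 - h/9 (J(h, Q) = -((h + Q) + 2*(2*4/(-2 + 4)))/9 = -((Q + h) + 2*(2*4/2))/9 = -((Q + h) + 2*(2*4*(½)))/9 = -((Q + h) + 2*4)/9 = -((Q + h) + 8)/9 = -(8 + Q + h)/9 = -8/9 - Q/9 - h/9)
(J(9, 1) - 2625)/(-1*(-1386) - 3248) = ((-8/9 - ⅑*1 - ⅑*9) - 2625)/(-1*(-1386) - 3248) = ((-8/9 - ⅑ - 1) - 2625)/(1386 - 3248) = (-2 - 2625)/(-1862) = -2627*(-1/1862) = 2627/1862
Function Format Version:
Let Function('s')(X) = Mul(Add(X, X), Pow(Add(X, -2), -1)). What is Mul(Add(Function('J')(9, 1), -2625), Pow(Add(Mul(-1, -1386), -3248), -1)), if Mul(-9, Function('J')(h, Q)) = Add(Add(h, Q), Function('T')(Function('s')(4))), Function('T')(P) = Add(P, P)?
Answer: Rational(2627, 1862) ≈ 1.4108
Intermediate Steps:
Function('s')(X) = Mul(2, X, Pow(Add(-2, X), -1)) (Function('s')(X) = Mul(Mul(2, X), Pow(Add(-2, X), -1)) = Mul(2, X, Pow(Add(-2, X), -1)))
Function('T')(P) = Mul(2, P)
Function('J')(h, Q) = Add(Rational(-8, 9), Mul(Rational(-1, 9), Q), Mul(Rational(-1, 9), h)) (Function('J')(h, Q) = Mul(Rational(-1, 9), Add(Add(h, Q), Mul(2, Mul(2, 4, Pow(Add(-2, 4), -1))))) = Mul(Rational(-1, 9), Add(Add(Q, h), Mul(2, Mul(2, 4, Pow(2, -1))))) = Mul(Rational(-1, 9), Add(Add(Q, h), Mul(2, Mul(2, 4, Rational(1, 2))))) = Mul(Rational(-1, 9), Add(Add(Q, h), Mul(2, 4))) = Mul(Rational(-1, 9), Add(Add(Q, h), 8)) = Mul(Rational(-1, 9), Add(8, Q, h)) = Add(Rational(-8, 9), Mul(Rational(-1, 9), Q), Mul(Rational(-1, 9), h)))
Mul(Add(Function('J')(9, 1), -2625), Pow(Add(Mul(-1, -1386), -3248), -1)) = Mul(Add(Add(Rational(-8, 9), Mul(Rational(-1, 9), 1), Mul(Rational(-1, 9), 9)), -2625), Pow(Add(Mul(-1, -1386), -3248), -1)) = Mul(Add(Add(Rational(-8, 9), Rational(-1, 9), -1), -2625), Pow(Add(1386, -3248), -1)) = Mul(Add(-2, -2625), Pow(-1862, -1)) = Mul(-2627, Rational(-1, 1862)) = Rational(2627, 1862)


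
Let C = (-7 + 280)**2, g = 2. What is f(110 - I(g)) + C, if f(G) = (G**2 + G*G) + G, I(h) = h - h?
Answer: 98839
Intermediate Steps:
I(h) = 0
C = 74529 (C = 273**2 = 74529)
f(G) = G + 2*G**2 (f(G) = (G**2 + G**2) + G = 2*G**2 + G = G + 2*G**2)
f(110 - I(g)) + C = (110 - 1*0)*(1 + 2*(110 - 1*0)) + 74529 = (110 + 0)*(1 + 2*(110 + 0)) + 74529 = 110*(1 + 2*110) + 74529 = 110*(1 + 220) + 74529 = 110*221 + 74529 = 24310 + 74529 = 98839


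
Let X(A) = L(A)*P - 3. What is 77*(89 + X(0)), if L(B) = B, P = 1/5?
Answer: 6622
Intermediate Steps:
P = ⅕ ≈ 0.20000
X(A) = -3 + A/5 (X(A) = A*(⅕) - 3 = A/5 - 3 = -3 + A/5)
77*(89 + X(0)) = 77*(89 + (-3 + (⅕)*0)) = 77*(89 + (-3 + 0)) = 77*(89 - 3) = 77*86 = 6622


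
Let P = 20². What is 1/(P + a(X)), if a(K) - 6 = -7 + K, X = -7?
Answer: 1/392 ≈ 0.0025510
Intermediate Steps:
P = 400
a(K) = -1 + K (a(K) = 6 + (-7 + K) = -1 + K)
1/(P + a(X)) = 1/(400 + (-1 - 7)) = 1/(400 - 8) = 1/392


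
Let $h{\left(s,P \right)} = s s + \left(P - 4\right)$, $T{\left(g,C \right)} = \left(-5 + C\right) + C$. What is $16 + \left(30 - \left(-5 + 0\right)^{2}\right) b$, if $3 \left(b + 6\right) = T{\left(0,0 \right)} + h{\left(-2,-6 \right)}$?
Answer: $- \frac{97}{3} \approx -32.333$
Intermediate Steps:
$T{\left(g,C \right)} = -5 + 2 C$
$h{\left(s,P \right)} = -4 + P + s^{2}$ ($h{\left(s,P \right)} = s^{2} + \left(P - 4\right) = s^{2} + \left(-4 + P\right) = -4 + P + s^{2}$)
$b = - \frac{29}{3}$ ($b = -6 + \frac{\left(-5 + 2 \cdot 0\right) - \left(10 - 4\right)}{3} = -6 + \frac{\left(-5 + 0\right) - 6}{3} = -6 + \frac{-5 - 6}{3} = -6 + \frac{1}{3} \left(-11\right) = -6 - \frac{11}{3} = - \frac{29}{3} \approx -9.6667$)
$16 + \left(30 - \left(-5 + 0\right)^{2}\right) b = 16 + \left(30 - \left(-5 + 0\right)^{2}\right) \left(- \frac{29}{3}\right) = 16 + \left(30 - \left(-5\right)^{2}\right) \left(- \frac{29}{3}\right) = 16 + \left(30 - 25\right) \left(- \frac{29}{3}\right) = 16 + 5 \left(- \frac{29}{3}\right) = 16 - \frac{145}{3} = - \frac{97}{3}$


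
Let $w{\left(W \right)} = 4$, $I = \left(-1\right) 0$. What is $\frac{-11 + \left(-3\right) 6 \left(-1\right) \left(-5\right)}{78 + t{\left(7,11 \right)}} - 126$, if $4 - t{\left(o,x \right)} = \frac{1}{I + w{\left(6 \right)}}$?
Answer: $- \frac{41606}{327} \approx -127.24$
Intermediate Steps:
$I = 0$
$t{\left(o,x \right)} = \frac{15}{4}$ ($t{\left(o,x \right)} = 4 - \frac{1}{0 + 4} = 4 - \frac{1}{4} = \frac{15}{4}$)
$\frac{-11 + \left(-3\right) 6 \left(-1\right) \left(-5\right)}{78 + t{\left(7,11 \right)}} - 126 = \frac{-11 + \left(-3\right) 6 \left(-1\right) \left(-5\right)}{78 + \frac{15}{4}} - 126 = \frac{-11 + \left(-18\right) \left(-1\right) \left(-5\right)}{\frac{327}{4}} - 126 = \left(-11 + 18 \left(-5\right)\right) \frac{4}{327} - 126 = \left(-11 - 90\right) \frac{4}{327} - 126 = \left(-101\right) \frac{4}{327} - 126 = - \frac{404}{327} - 126 = - \frac{41606}{327}$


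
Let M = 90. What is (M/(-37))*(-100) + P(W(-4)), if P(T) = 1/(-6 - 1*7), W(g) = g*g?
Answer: 116963/481 ≈ 243.17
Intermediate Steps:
W(g) = g**2
P(T) = -1/13 (P(T) = 1/(-6 - 7) = 1/(-13) = -1/13)
(M/(-37))*(-100) + P(W(-4)) = (90/(-37))*(-100) - 1/13 = (90*(-1/37))*(-100) - 1/13 = -90/37*(-100) - 1/13 = 9000/37 - 1/13 = 116963/481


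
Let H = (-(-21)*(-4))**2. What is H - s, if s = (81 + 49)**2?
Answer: -9844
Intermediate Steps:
H = 7056 (H = (-21*4)**2 = (-84)**2 = 7056)
s = 16900 (s = 130**2 = 16900)
H - s = 7056 - 1*16900 = 7056 - 16900 = -9844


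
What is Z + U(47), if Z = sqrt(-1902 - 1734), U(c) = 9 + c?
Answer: 56 + 6*I*sqrt(101) ≈ 56.0 + 60.299*I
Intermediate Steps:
Z = 6*I*sqrt(101) (Z = sqrt(-3636) = 6*I*sqrt(101) ≈ 60.299*I)
Z + U(47) = 6*I*sqrt(101) + (9 + 47) = 6*I*sqrt(101) + 56 = 56 + 6*I*sqrt(101)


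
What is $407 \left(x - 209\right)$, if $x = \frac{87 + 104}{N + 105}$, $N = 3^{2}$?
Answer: $- \frac{9619445}{114} \approx -84381.0$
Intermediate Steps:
$N = 9$
$x = \frac{191}{114}$ ($x = \frac{87 + 104}{9 + 105} = \frac{191}{114} \approx 1.6754$)
$407 \left(x - 209\right) = 407 \left(\frac{191}{114} - 209\right) = 407 \left(- \frac{23635}{114}\right) = - \frac{9619445}{114}$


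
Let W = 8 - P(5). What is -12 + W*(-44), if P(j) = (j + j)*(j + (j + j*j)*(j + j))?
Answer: 133836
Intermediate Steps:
P(j) = 2*j*(j + 2*j*(j + j²)) (P(j) = (2*j)*(j + (j + j²)*(2*j)) = (2*j)*(j + 2*j*(j + j²)) = 2*j*(j + 2*j*(j + j²)))
W = -3042 (W = 8 - 5²*(2 + 4*5 + 4*5²) = 8 - 25*(2 + 20 + 4*25) = 8 - 25*(2 + 20 + 100) = 8 - 25*122 = 8 - 1*3050 = 8 - 3050 = -3042)
-12 + W*(-44) = -12 - 3042*(-44) = -12 + 133848 = 133836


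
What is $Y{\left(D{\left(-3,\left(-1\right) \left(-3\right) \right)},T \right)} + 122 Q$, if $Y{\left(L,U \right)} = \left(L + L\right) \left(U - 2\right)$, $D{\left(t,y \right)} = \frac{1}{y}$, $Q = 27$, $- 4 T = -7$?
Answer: $\frac{19763}{6} \approx 3293.8$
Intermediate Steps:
$T = \frac{7}{4}$ ($T = \left(- \frac{1}{4}\right) \left(-7\right) = \frac{7}{4} \approx 1.75$)
$Y{\left(L,U \right)} = 2 L \left(-2 + U\right)$
$Y{\left(D{\left(-3,\left(-1\right) \left(-3\right) \right)},T \right)} + 122 Q = \frac{2 \left(-2 + \frac{7}{4}\right)}{\left(-1\right) \left(-3\right)} + 122 \cdot 27 = 2 \cdot \frac{1}{3} \left(- \frac{1}{4}\right) + 3294 = - \frac{1}{6} + 3294 = \frac{19763}{6}$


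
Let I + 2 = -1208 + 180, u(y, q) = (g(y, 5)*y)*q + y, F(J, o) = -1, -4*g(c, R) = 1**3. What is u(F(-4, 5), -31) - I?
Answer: 4085/4 ≈ 1021.3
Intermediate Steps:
g(c, R) = -1/4 (g(c, R) = -1/4*1**3 = -1/4*1 = -1/4)
u(y, q) = y - q*y/4 (u(y, q) = (-y/4)*q + y = -q*y/4 + y = y - q*y/4)
I = -1030 (I = -2 + (-1208 + 180) = -2 - 1028 = -1030)
u(F(-4, 5), -31) - I = (1/4)*(-1)*(4 - 1*(-31)) - 1*(-1030) = (1/4)*(-1)*(4 + 31) + 1030 = (1/4)*(-1)*35 + 1030 = -35/4 + 1030 = 4085/4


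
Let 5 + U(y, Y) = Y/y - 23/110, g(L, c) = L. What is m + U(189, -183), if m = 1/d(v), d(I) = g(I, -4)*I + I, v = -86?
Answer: -15646343/2532915 ≈ -6.1772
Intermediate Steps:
U(y, Y) = -573/110 + Y/y (U(y, Y) = -5 + (Y/y - 23/110) = -5 + (-23/110 + Y/y) = -573/110 + Y/y)
d(I) = I + I² (d(I) = I*I + I = I² + I = I + I²)
m = 1/7310 (m = 1/(-86*(1 - 86)) = 1/(-86*(-85)) = 1/7310 ≈ 0.00013680)
m + U(189, -183) = 1/7310 + (-573/110 - 183/189) = 1/7310 + (-573/110 - 183*1/189) = 1/7310 + (-573/110 - 61/63) = 1/7310 - 42809/6930 = -15646343/2532915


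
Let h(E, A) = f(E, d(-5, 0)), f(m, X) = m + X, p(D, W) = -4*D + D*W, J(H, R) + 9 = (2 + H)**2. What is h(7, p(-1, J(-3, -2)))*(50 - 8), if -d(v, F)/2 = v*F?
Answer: 294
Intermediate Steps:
J(H, R) = -9 + (2 + H)**2
d(v, F) = -2*F*v (d(v, F) = -2*v*F = -2*F*v)
f(m, X) = X + m
h(E, A) = E (h(E, A) = -2*0*(-5) + E = 0 + E = E)
h(7, p(-1, J(-3, -2)))*(50 - 8) = 7*(50 - 8) = 7*42 = 294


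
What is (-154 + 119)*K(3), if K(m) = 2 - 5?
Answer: 105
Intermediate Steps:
K(m) = -3
(-154 + 119)*K(3) = (-154 + 119)*(-3) = -35*(-3) = 105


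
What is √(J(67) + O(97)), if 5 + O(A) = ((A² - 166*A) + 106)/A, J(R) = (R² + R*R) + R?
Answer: √84418421/97 ≈ 94.721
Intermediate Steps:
J(R) = R + 2*R² (J(R) = (R² + R²) + R = 2*R² + R = R + 2*R²)
O(A) = -5 + (106 + A² - 166*A)/A (O(A) = -5 + ((A² - 166*A) + 106)/A = -5 + (106 + A² - 166*A)/A)
√(J(67) + O(97)) = √(67*(1 + 2*67) + (-171 + 97 + 106/97)) = √(67*(1 + 134) + (-171 + 97 + 106*(1/97))) = √(67*135 + (-171 + 97 + 106/97)) = √(9045 - 7072/97) = √(870293/97) = √84418421/97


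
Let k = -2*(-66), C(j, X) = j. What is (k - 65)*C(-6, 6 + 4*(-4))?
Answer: -402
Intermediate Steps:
k = 132
(k - 65)*C(-6, 6 + 4*(-4)) = (132 - 65)*(-6) = 67*(-6) = -402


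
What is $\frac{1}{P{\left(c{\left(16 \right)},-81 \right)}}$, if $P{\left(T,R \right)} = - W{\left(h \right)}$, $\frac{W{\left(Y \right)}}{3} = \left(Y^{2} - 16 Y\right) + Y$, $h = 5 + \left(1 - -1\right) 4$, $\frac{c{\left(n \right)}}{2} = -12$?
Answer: $\frac{1}{78} \approx 0.012821$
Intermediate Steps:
$c{\left(n \right)} = -24$ ($c{\left(n \right)} = 2 \left(-12\right) = -24$)
$h = 13$ ($h = 5 + \left(1 + 1\right) 4 = 5 + 2 \cdot 4 = 5 + 8 = 13$)
$W{\left(Y \right)} = - 45 Y + 3 Y^{2}$ ($W{\left(Y \right)} = 3 \left(\left(Y^{2} - 16 Y\right) + Y\right) = 3 \left(Y^{2} - 15 Y\right) = - 45 Y + 3 Y^{2}$)
$P{\left(T,R \right)} = 78$ ($P{\left(T,R \right)} = - 3 \cdot 13 \left(-15 + 13\right) = - 3 \cdot 13 \left(-2\right) = \left(-1\right) \left(-78\right) = 78$)
$\frac{1}{P{\left(c{\left(16 \right)},-81 \right)}} = \frac{1}{78}$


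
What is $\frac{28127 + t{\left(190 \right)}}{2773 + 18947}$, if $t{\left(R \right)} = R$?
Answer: $\frac{9439}{7240} \approx 1.3037$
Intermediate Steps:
$\frac{28127 + t{\left(190 \right)}}{2773 + 18947} = \frac{28127 + 190}{2773 + 18947} = \frac{28317}{21720} = 28317 \cdot \frac{1}{21720} = \frac{9439}{7240}$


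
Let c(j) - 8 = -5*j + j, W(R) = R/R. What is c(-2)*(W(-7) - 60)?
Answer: -944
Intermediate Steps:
W(R) = 1
c(j) = 8 - 4*j (c(j) = 8 + (-5*j + j) = 8 - 4*j)
c(-2)*(W(-7) - 60) = (8 - 4*(-2))*(1 - 60) = (8 + 8)*(-59) = 16*(-59) = -944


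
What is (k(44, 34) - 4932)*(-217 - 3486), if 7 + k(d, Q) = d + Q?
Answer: 18000283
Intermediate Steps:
k(d, Q) = -7 + Q + d (k(d, Q) = -7 + (d + Q) = -7 + (Q + d) = -7 + Q + d)
(k(44, 34) - 4932)*(-217 - 3486) = ((-7 + 34 + 44) - 4932)*(-217 - 3486) = (71 - 4932)*(-3703) = -4861*(-3703) = 18000283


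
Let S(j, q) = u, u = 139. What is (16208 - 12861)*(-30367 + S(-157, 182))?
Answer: -101173116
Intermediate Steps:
S(j, q) = 139
(16208 - 12861)*(-30367 + S(-157, 182)) = (16208 - 12861)*(-30367 + 139) = 3347*(-30228) = -101173116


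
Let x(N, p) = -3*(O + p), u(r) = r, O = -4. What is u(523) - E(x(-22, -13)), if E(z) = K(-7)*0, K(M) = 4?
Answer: 523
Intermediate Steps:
x(N, p) = 12 - 3*p (x(N, p) = -3*(-4 + p) = 12 - 3*p)
E(z) = 0 (E(z) = 4*0 = 0)
u(523) - E(x(-22, -13)) = 523 - 1*0 = 523 + 0 = 523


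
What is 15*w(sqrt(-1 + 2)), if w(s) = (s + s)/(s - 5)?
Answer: -15/2 ≈ -7.5000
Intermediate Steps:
w(s) = 2*s/(-5 + s) (w(s) = (2*s)/(-5 + s) = 2*s/(-5 + s))
15*w(sqrt(-1 + 2)) = 15*(2*sqrt(-1 + 2)/(-5 + sqrt(-1 + 2))) = 15*(2*sqrt(1)/(-5 + sqrt(1))) = 15*(2*1/(-5 + 1)) = 15*(2*1/(-4)) = 15*(2*1*(-1/4)) = 15*(-1/2) = -15/2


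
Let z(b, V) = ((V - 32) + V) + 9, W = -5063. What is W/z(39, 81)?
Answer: -5063/139 ≈ -36.424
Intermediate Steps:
z(b, V) = -23 + 2*V (z(b, V) = ((-32 + V) + V) + 9 = (-32 + 2*V) + 9 = -23 + 2*V)
W/z(39, 81) = -5063/(-23 + 2*81) = -5063/(-23 + 162) = -5063/139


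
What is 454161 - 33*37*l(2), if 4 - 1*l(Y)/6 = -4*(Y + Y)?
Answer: 307641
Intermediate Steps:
l(Y) = 24 + 48*Y (l(Y) = 24 - (-24)*(Y + Y) = 24 - (-24)*2*Y = 24 - (-48)*Y = 24 + 48*Y)
454161 - 33*37*l(2) = 454161 - 33*37*(24 + 48*2) = 454161 - 1221*(24 + 96) = 454161 - 1221*120 = 454161 - 1*146520 = 454161 - 146520 = 307641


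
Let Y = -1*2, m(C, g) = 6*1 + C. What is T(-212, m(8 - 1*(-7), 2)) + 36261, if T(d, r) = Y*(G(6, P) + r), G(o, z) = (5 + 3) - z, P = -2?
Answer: 36199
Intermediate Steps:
m(C, g) = 6 + C
G(o, z) = 8 - z
Y = -2
T(d, r) = -20 - 2*r (T(d, r) = -2*((8 - 1*(-2)) + r) = -2*((8 + 2) + r) = -2*(10 + r) = -20 - 2*r)
T(-212, m(8 - 1*(-7), 2)) + 36261 = (-20 - 2*(6 + (8 - 1*(-7)))) + 36261 = (-20 - 2*(6 + (8 + 7))) + 36261 = (-20 - 2*(6 + 15)) + 36261 = (-20 - 2*21) + 36261 = (-20 - 42) + 36261 = -62 + 36261 = 36199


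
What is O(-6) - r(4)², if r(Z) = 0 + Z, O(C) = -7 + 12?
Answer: -11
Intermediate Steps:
O(C) = 5
r(Z) = Z
O(-6) - r(4)² = 5 - 1*4² = 5 - 1*16 = 5 - 16 = -11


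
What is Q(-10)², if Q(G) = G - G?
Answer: 0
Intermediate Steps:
Q(G) = 0
Q(-10)² = 0² = 0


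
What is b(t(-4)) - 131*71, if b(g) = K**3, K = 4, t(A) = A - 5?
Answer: -9237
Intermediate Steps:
t(A) = -5 + A
b(g) = 64 (b(g) = 4**3 = 64)
b(t(-4)) - 131*71 = 64 - 131*71 = 64 - 9301 = -9237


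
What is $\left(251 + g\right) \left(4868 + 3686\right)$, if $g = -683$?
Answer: $-3695328$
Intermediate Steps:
$\left(251 + g\right) \left(4868 + 3686\right) = \left(251 - 683\right) \left(4868 + 3686\right) = \left(-432\right) 8554 = -3695328$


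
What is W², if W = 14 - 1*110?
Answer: 9216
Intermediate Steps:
W = -96 (W = 14 - 110 = -96)
W² = (-96)² = 9216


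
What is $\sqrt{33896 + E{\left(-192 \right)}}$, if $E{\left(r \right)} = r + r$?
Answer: $2 \sqrt{8378} \approx 183.06$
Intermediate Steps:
$E{\left(r \right)} = 2 r$
$\sqrt{33896 + E{\left(-192 \right)}} = \sqrt{33896 + 2 \left(-192\right)} = \sqrt{33896 - 384} = \sqrt{33512} = 2 \sqrt{8378}$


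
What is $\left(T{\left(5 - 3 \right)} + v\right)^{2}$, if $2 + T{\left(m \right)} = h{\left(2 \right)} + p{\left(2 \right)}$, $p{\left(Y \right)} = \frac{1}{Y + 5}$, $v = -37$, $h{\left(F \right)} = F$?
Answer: $\frac{66564}{49} \approx 1358.4$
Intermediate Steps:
$p{\left(Y \right)} = \frac{1}{5 + Y}$
$T{\left(m \right)} = \frac{1}{7}$ ($T{\left(m \right)} = -2 + \left(2 + \frac{1}{5 + 2}\right) = -2 + \left(2 + \frac{1}{7}\right) = -2 + \frac{15}{7} = \frac{1}{7}$)
$\left(T{\left(5 - 3 \right)} + v\right)^{2} = \left(\frac{1}{7} - 37\right)^{2} = \left(- \frac{258}{7}\right)^{2} = \frac{66564}{49}$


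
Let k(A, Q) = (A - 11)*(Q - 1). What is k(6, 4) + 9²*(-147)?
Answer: -11922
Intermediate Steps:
k(A, Q) = (-1 + Q)*(-11 + A) (k(A, Q) = (-11 + A)*(-1 + Q) = (-1 + Q)*(-11 + A))
k(6, 4) + 9²*(-147) = (11 - 1*6 - 11*4 + 6*4) + 9²*(-147) = (11 - 6 - 44 + 24) + 81*(-147) = -15 - 11907 = -11922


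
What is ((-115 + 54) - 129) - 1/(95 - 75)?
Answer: -3801/20 ≈ -190.05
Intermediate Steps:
((-115 + 54) - 129) - 1/(95 - 75) = (-61 - 129) - 1/20 = -190 - 1*1/20 = -190 - 1/20 = -3801/20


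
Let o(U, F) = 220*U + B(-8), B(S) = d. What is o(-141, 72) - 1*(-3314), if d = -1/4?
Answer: -110825/4 ≈ -27706.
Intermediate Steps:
d = -¼ (d = -1*¼ = -¼ ≈ -0.25000)
B(S) = -¼
o(U, F) = -¼ + 220*U (o(U, F) = 220*U - ¼ = -¼ + 220*U)
o(-141, 72) - 1*(-3314) = (-¼ + 220*(-141)) - 1*(-3314) = (-¼ - 31020) + 3314 = -124081/4 + 3314 = -110825/4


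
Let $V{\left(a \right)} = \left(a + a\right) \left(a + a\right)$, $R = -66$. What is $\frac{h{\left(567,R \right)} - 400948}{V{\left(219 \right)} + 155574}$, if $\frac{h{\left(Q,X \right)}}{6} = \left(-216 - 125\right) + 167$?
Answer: $- \frac{200996}{173709} \approx -1.1571$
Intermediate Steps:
$h{\left(Q,X \right)} = -1044$ ($h{\left(Q,X \right)} = 6 \left(\left(-216 - 125\right) + 167\right) = 6 \left(-341 + 167\right) = 6 \left(-174\right) = -1044$)
$V{\left(a \right)} = 4 a^{2}$ ($V{\left(a \right)} = 2 a 2 a = 4 a^{2}$)
$\frac{h{\left(567,R \right)} - 400948}{V{\left(219 \right)} + 155574} = \frac{-1044 - 400948}{4 \cdot 219^{2} + 155574} = - \frac{401992}{4 \cdot 47961 + 155574} = - \frac{401992}{191844 + 155574} = - \frac{401992}{347418} = \left(-401992\right) \frac{1}{347418} = - \frac{200996}{173709}$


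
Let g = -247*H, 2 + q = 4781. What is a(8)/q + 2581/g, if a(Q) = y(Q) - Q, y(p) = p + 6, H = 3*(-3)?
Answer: 457331/393471 ≈ 1.1623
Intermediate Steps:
q = 4779 (q = -2 + 4781 = 4779)
H = -9
y(p) = 6 + p
a(Q) = 6 (a(Q) = (6 + Q) - Q = 6)
g = 2223 (g = -247*(-9) = 2223)
a(8)/q + 2581/g = 6/4779 + 2581/2223 = 6*(1/4779) + 2581*(1/2223) = 2/1593 + 2581/2223 = 457331/393471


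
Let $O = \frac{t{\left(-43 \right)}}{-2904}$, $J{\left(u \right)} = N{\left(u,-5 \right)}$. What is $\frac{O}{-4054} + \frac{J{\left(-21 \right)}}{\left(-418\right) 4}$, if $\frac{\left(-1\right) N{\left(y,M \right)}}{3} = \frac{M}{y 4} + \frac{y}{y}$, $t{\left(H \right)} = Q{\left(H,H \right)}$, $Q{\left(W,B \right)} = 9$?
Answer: $\frac{1985231}{1043856352} \approx 0.0019018$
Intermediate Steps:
$t{\left(H \right)} = 9$
$N{\left(y,M \right)} = -3 - \frac{3 M}{4 y}$ ($N{\left(y,M \right)} = - 3 \left(\frac{M}{y 4} + \frac{y}{y}\right) = - 3 \left(\frac{M}{4 y} + 1\right) = - 3 \left(1 + \frac{M}{4 y}\right) = -3 - \frac{3 M}{4 y}$)
$J{\left(u \right)} = -3 + \frac{15}{4 u}$ ($J{\left(u \right)} = -3 - - \frac{15}{4 u} = -3 + \frac{15}{4 u}$)
$O = - \frac{3}{968}$ ($O = \frac{9}{-2904} = 9 \left(- \frac{1}{2904}\right) = - \frac{3}{968} \approx -0.0030992$)
$\frac{O}{-4054} + \frac{J{\left(-21 \right)}}{\left(-418\right) 4} = - \frac{3}{968 \left(-4054\right)} + \frac{-3 + \frac{15}{4 \left(-21\right)}}{\left(-418\right) 4} = \left(- \frac{3}{968}\right) \left(- \frac{1}{4054}\right) + \frac{-3 + \frac{15}{4} \left(- \frac{1}{21}\right)}{-1672} = \frac{3}{3924272} + \left(-3 - \frac{5}{28}\right) \left(- \frac{1}{1672}\right) = \frac{3}{3924272} - - \frac{89}{46816} = \frac{3}{3924272} + \frac{89}{46816} = \frac{1985231}{1043856352}$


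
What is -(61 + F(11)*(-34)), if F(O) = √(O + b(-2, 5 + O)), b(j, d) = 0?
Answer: -61 + 34*√11 ≈ 51.765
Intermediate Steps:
F(O) = √O (F(O) = √(O + 0) = √O)
-(61 + F(11)*(-34)) = -(61 + √11*(-34)) = -(61 - 34*√11) = -61 + 34*√11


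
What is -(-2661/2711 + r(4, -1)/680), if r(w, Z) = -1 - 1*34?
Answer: 380873/368696 ≈ 1.0330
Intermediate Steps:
r(w, Z) = -35 (r(w, Z) = -1 - 34 = -35)
-(-2661/2711 + r(4, -1)/680) = -(-2661/2711 - 35/680) = -(-2661*1/2711 - 35*1/680) = -(-2661/2711 - 7/136) = -1*(-380873/368696) = 380873/368696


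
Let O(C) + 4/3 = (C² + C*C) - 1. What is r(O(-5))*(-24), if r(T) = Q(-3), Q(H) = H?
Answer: 72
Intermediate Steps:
O(C) = -7/3 + 2*C² (O(C) = -4/3 + ((C² + C*C) - 1) = -4/3 + ((C² + C²) - 1) = -4/3 + (2*C² - 1) = -4/3 + (-1 + 2*C²) = -7/3 + 2*C²)
r(T) = -3
r(O(-5))*(-24) = -3*(-24) = 72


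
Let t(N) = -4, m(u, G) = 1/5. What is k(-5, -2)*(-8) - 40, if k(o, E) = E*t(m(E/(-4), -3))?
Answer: -104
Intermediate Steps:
m(u, G) = 1/5
k(o, E) = -4*E (k(o, E) = E*(-4) = -4*E)
k(-5, -2)*(-8) - 40 = -4*(-2)*(-8) - 40 = 8*(-8) - 40 = -64 - 40 = -104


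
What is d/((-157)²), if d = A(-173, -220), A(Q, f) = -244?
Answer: -244/24649 ≈ -0.0098990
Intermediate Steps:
d = -244
d/((-157)²) = -244/((-157)²) = -244/24649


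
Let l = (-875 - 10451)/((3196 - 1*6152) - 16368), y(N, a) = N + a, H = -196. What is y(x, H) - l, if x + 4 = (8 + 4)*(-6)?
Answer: -2633727/9662 ≈ -272.59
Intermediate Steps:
x = -76 (x = -4 + (8 + 4)*(-6) = -4 + 12*(-6) = -4 - 72 = -76)
l = 5663/9662 (l = -11326/((3196 - 6152) - 16368) = -11326/(-2956 - 16368) = -11326/(-19324) = -11326*(-1/19324) = 5663/9662 ≈ 0.58611)
y(x, H) - l = (-76 - 196) - 1*5663/9662 = -272 - 5663/9662 = -2633727/9662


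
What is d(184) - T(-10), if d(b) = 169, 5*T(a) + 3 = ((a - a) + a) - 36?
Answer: 894/5 ≈ 178.80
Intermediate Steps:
T(a) = -39/5 + a/5 (T(a) = -⅗ + (((a - a) + a) - 36)/5 = -⅗ + ((0 + a) - 36)/5 = -⅗ + (a - 36)/5 = -⅗ + (-36 + a)/5 = -⅗ + (-36/5 + a/5) = -39/5 + a/5)
d(184) - T(-10) = 169 - (-39/5 + (⅕)*(-10)) = 169 - (-39/5 - 2) = 169 - 1*(-49/5) = 169 + 49/5 = 894/5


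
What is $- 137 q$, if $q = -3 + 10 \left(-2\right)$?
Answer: $3151$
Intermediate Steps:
$q = -23$ ($q = -3 - 20 = -23$)
$- 137 q = \left(-137\right) \left(-23\right) = 3151$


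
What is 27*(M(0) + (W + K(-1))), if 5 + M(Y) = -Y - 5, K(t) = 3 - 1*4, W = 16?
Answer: 135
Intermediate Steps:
K(t) = -1 (K(t) = 3 - 4 = -1)
M(Y) = -10 - Y (M(Y) = -5 + (-Y - 5) = -5 + (-5 - Y) = -10 - Y)
27*(M(0) + (W + K(-1))) = 27*((-10 - 1*0) + (16 - 1)) = 27*((-10 + 0) + 15) = 27*(-10 + 15) = 27*5 = 135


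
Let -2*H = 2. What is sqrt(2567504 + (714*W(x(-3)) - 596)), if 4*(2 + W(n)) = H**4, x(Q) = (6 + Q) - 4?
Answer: sqrt(10262634)/2 ≈ 1601.8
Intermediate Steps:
H = -1 (H = -1/2*2 = -1)
x(Q) = 2 + Q
W(n) = -7/4 (W(n) = -2 + (1/4)*(-1)**4 = -2 + (1/4)*1 = -2 + 1/4 = -7/4)
sqrt(2567504 + (714*W(x(-3)) - 596)) = sqrt(2567504 + (714*(-7/4) - 596)) = sqrt(2567504 + (-2499/2 - 596)) = sqrt(2567504 - 3691/2) = sqrt(5131317/2) = sqrt(10262634)/2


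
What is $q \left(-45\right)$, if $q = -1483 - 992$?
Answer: $111375$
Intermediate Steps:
$q = -2475$ ($q = -1483 - 992 = -2475$)
$q \left(-45\right) = \left(-2475\right) \left(-45\right) = 111375$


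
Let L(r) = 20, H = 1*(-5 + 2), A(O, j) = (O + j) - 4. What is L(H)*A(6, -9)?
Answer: -140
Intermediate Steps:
A(O, j) = -4 + O + j
H = -3 (H = 1*(-3) = -3)
L(H)*A(6, -9) = 20*(-4 + 6 - 9) = 20*(-7) = -140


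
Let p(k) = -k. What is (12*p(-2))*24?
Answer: 576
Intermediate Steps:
(12*p(-2))*24 = (12*(-1*(-2)))*24 = (12*2)*24 = 24*24 = 576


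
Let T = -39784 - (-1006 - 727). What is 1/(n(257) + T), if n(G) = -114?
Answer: -1/38165 ≈ -2.6202e-5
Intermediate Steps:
T = -38051 (T = -39784 - 1*(-1733) = -39784 + 1733 = -38051)
1/(n(257) + T) = 1/(-114 - 38051) = 1/(-38165) = -1/38165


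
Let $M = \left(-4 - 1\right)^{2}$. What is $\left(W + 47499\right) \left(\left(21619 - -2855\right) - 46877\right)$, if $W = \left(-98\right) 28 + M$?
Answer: $-1003206340$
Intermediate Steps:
$M = 25$ ($M = \left(-5\right)^{2} = 25$)
$W = -2719$ ($W = \left(-98\right) 28 + 25 = -2744 + 25 = -2719$)
$\left(W + 47499\right) \left(\left(21619 - -2855\right) - 46877\right) = \left(-2719 + 47499\right) \left(\left(21619 - -2855\right) - 46877\right) = 44780 \left(\left(21619 + 2855\right) - 46877\right) = 44780 \left(24474 - 46877\right) = 44780 \left(-22403\right) = -1003206340$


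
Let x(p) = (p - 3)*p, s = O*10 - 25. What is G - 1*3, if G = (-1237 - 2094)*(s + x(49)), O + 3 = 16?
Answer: -7857832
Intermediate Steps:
O = 13 (O = -3 + 16 = 13)
s = 105 (s = 13*10 - 25 = 130 - 25 = 105)
x(p) = p*(-3 + p) (x(p) = (-3 + p)*p = p*(-3 + p))
G = -7857829 (G = (-1237 - 2094)*(105 + 49*(-3 + 49)) = -3331*(105 + 49*46) = -3331*(105 + 2254) = -3331*2359 = -7857829)
G - 1*3 = -7857829 - 1*3 = -7857829 - 3 = -7857832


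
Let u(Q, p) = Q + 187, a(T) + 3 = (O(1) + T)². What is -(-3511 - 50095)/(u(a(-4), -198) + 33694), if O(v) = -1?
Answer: 53606/33903 ≈ 1.5812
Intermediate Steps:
a(T) = -3 + (-1 + T)²
u(Q, p) = 187 + Q
-(-3511 - 50095)/(u(a(-4), -198) + 33694) = -(-3511 - 50095)/((187 + (-3 + (-1 - 4)²)) + 33694) = -(-53606)/((187 + (-3 + (-5)²)) + 33694) = -(-53606)/((187 + (-3 + 25)) + 33694) = -(-53606)/((187 + 22) + 33694) = -(-53606)/(209 + 33694) = -(-53606)/33903 = -1*(-53606/33903) = 53606/33903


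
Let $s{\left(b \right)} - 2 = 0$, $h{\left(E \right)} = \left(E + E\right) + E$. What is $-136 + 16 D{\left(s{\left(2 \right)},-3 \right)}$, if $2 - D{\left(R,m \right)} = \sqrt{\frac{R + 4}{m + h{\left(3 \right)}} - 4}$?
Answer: $-104 - 16 i \sqrt{3} \approx -104.0 - 27.713 i$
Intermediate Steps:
$h{\left(E \right)} = 3 E$ ($h{\left(E \right)} = 2 E + E = 3 E$)
$s{\left(b \right)} = 2$ ($s{\left(b \right)} = 2 + 0 = 2$)
$D{\left(R,m \right)} = 2 - \sqrt{-4 + \frac{4 + R}{9 + m}}$ ($D{\left(R,m \right)} = 2 - \sqrt{\frac{R + 4}{m + 3 \cdot 3} - 4} = 2 - \sqrt{\frac{4 + R}{m + 9} - 4} = 2 - \sqrt{\frac{4 + R}{9 + m} - 4} = 2 - \sqrt{-4 + \frac{4 + R}{9 + m}}$)
$-136 + 16 D{\left(s{\left(2 \right)},-3 \right)} = -136 + 16 \left(2 - \sqrt{- \frac{32 - 2 + 4 \left(-3\right)}{9 - 3}}\right) = -136 + 16 \left(2 - \sqrt{- \frac{32 - 2 - 12}{6}}\right) = -136 + 16 \left(2 - \sqrt{\left(-1\right) \frac{1}{6} \cdot 18}\right) = -136 + 16 \left(2 - \sqrt{-3}\right) = -136 + 16 \left(2 - i \sqrt{3}\right) = -136 + \left(32 - 16 i \sqrt{3}\right) = -104 - 16 i \sqrt{3}$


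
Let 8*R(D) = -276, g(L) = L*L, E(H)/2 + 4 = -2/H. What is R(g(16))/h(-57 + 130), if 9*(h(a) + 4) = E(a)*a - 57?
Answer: 207/454 ≈ 0.45595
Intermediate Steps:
E(H) = -8 - 4/H (E(H) = -8 + 2*(-2/H) = -8 - 4/H)
g(L) = L²
h(a) = -31/3 + a*(-8 - 4/a)/9 (h(a) = -4 + ((-8 - 4/a)*a - 57)/9 = -4 + (a*(-8 - 4/a) - 57)/9 = -4 + (-57 + a*(-8 - 4/a))/9 = -4 + (-19/3 + a*(-8 - 4/a)/9) = -31/3 + a*(-8 - 4/a)/9)
R(D) = -69/2 (R(D) = (⅛)*(-276) = -69/2)
R(g(16))/h(-57 + 130) = -69/(2*(-97/9 - 8*(-57 + 130)/9)) = -69/(2*(-97/9 - 8/9*73)) = -69/(2*(-97/9 - 584/9)) = -69/(2*(-227/3)) = -69/2*(-3/227) = 207/454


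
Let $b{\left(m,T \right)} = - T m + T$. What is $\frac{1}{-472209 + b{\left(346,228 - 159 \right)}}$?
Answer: $- \frac{1}{496014} \approx -2.0161 \cdot 10^{-6}$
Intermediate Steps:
$b{\left(m,T \right)} = T - T m$ ($b{\left(m,T \right)} = - T m + T = T - T m$)
$\frac{1}{-472209 + b{\left(346,228 - 159 \right)}} = \frac{1}{-472209 + \left(228 - 159\right) \left(1 - 346\right)} = \frac{1}{-472209 + 69 \left(-345\right)} = \frac{1}{-472209 - 23805} = \frac{1}{-496014} = - \frac{1}{496014}$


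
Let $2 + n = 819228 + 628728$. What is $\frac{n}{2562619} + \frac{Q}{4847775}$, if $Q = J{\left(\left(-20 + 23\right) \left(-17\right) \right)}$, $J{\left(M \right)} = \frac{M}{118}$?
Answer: $\frac{276094594394577}{488638012693850} \approx 0.56503$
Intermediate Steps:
$n = 1447954$ ($n = -2 + \left(819228 + 628728\right) = -2 + 1447956 = 1447954$)
$J{\left(M \right)} = \frac{M}{118}$ ($J{\left(M \right)} = M \frac{1}{118} = \frac{M}{118}$)
$Q = - \frac{51}{118}$ ($Q = \frac{\left(-20 + 23\right) \left(-17\right)}{118} = \frac{3 \left(-17\right)}{118} = \frac{1}{118} \left(-51\right) = - \frac{51}{118} \approx -0.4322$)
$\frac{n}{2562619} + \frac{Q}{4847775} = \frac{1447954}{2562619} - \frac{51}{118 \cdot 4847775} = 1447954 \cdot \frac{1}{2562619} - \frac{17}{190679150} = \frac{1447954}{2562619} - \frac{17}{190679150} = \frac{276094594394577}{488638012693850}$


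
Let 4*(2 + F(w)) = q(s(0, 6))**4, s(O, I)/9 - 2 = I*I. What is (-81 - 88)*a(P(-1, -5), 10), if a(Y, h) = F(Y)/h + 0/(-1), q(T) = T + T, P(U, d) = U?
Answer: -4624035125879/5 ≈ -9.2481e+11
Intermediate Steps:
s(O, I) = 18 + 9*I**2 (s(O, I) = 18 + 9*(I*I) = 18 + 9*I**2)
q(T) = 2*T
F(w) = 54722309182 (F(w) = -2 + (2*(18 + 9*6**2))**4/4 = -2 + (2*(18 + 9*36))**4/4 = -2 + (2*(18 + 324))**4/4 = -2 + (2*342)**4/4 = -2 + (1/4)*684**4 = -2 + (1/4)*218889236736 = -2 + 54722309184 = 54722309182)
a(Y, h) = 54722309182/h (a(Y, h) = 54722309182/h + 0/(-1) = 54722309182/h + 0*(-1) = 54722309182/h + 0 = 54722309182/h)
(-81 - 88)*a(P(-1, -5), 10) = (-81 - 88)*(54722309182/10) = -9248070251758/10 = -169*27361154591/5 = -4624035125879/5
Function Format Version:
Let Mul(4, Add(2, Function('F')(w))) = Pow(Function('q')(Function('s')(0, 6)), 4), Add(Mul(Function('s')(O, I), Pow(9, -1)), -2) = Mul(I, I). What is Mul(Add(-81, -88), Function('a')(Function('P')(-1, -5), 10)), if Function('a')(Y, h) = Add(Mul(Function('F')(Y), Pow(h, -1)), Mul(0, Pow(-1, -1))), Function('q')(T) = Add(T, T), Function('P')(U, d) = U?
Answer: Rational(-4624035125879, 5) ≈ -9.2481e+11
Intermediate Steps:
Function('s')(O, I) = Add(18, Mul(9, Pow(I, 2))) (Function('s')(O, I) = Add(18, Mul(9, Mul(I, I))) = Add(18, Mul(9, Pow(I, 2))))
Function('q')(T) = Mul(2, T)
Function('F')(w) = 54722309182 (Function('F')(w) = Add(-2, Mul(Rational(1, 4), Pow(Mul(2, Add(18, Mul(9, Pow(6, 2)))), 4))) = Add(-2, Mul(Rational(1, 4), Pow(Mul(2, Add(18, Mul(9, 36))), 4))) = Add(-2, Mul(Rational(1, 4), Pow(Mul(2, Add(18, 324)), 4))) = Add(-2, Mul(Rational(1, 4), Pow(Mul(2, 342), 4))) = Add(-2, Mul(Rational(1, 4), Pow(684, 4))) = Add(-2, Mul(Rational(1, 4), 218889236736)) = Add(-2, 54722309184) = 54722309182)
Function('a')(Y, h) = Mul(54722309182, Pow(h, -1)) (Function('a')(Y, h) = Add(Mul(54722309182, Pow(h, -1)), Mul(0, Pow(-1, -1))) = Add(Mul(54722309182, Pow(h, -1)), Mul(0, -1)) = Add(Mul(54722309182, Pow(h, -1)), 0) = Mul(54722309182, Pow(h, -1)))
Mul(Add(-81, -88), Function('a')(Function('P')(-1, -5), 10)) = Mul(Add(-81, -88), Mul(54722309182, Pow(10, -1))) = Mul(-169, Mul(54722309182, Rational(1, 10))) = Mul(-169, Rational(27361154591, 5)) = Rational(-4624035125879, 5)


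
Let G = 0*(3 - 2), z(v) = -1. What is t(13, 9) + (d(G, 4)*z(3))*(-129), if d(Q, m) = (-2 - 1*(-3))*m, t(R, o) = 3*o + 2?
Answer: 545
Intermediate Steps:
t(R, o) = 2 + 3*o
G = 0 (G = 0*1 = 0)
d(Q, m) = m (d(Q, m) = (-2 + 3)*m = 1*m = m)
t(13, 9) + (d(G, 4)*z(3))*(-129) = (2 + 3*9) + (4*(-1))*(-129) = (2 + 27) - 4*(-129) = 29 + 516 = 545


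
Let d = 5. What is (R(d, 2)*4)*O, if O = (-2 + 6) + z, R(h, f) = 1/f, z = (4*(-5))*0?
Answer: 8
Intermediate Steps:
z = 0 (z = -20*0 = 0)
O = 4 (O = (-2 + 6) + 0 = 4 + 0 = 4)
(R(d, 2)*4)*O = (4/2)*4 = ((1/2)*4)*4 = 2*4 = 8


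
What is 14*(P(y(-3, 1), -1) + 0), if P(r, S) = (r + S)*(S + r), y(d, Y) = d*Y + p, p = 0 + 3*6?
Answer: 2744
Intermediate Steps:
p = 18 (p = 0 + 18 = 18)
y(d, Y) = 18 + Y*d (y(d, Y) = d*Y + 18 = Y*d + 18 = 18 + Y*d)
P(r, S) = (S + r)**2 (P(r, S) = (S + r)*(S + r) = (S + r)**2)
14*(P(y(-3, 1), -1) + 0) = 14*((-1 + (18 + 1*(-3)))**2 + 0) = 14*((-1 + (18 - 3))**2 + 0) = 14*((-1 + 15)**2 + 0) = 14*(14**2 + 0) = 14*(196 + 0) = 14*196 = 2744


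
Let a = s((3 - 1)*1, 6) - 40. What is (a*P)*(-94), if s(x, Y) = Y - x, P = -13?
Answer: -43992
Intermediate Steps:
a = -36 (a = (6 - (3 - 1)) - 40 = (6 - 2) - 40 = 4 - 40 = -36)
(a*P)*(-94) = -36*(-13)*(-94) = 468*(-94) = -43992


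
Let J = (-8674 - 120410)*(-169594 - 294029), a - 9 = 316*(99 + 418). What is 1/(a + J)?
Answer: 1/59846474713 ≈ 1.6709e-11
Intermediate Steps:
a = 163381 (a = 9 + 316*(99 + 418) = 9 + 316*517 = 9 + 163372 = 163381)
J = 59846311332 (J = -129084*(-463623) = 59846311332)
1/(a + J) = 1/(163381 + 59846311332) = 1/59846474713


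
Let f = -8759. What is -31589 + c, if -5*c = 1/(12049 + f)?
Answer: -519639051/16450 ≈ -31589.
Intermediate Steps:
c = -1/16450 (c = -1/(5*(12049 - 8759)) = -⅕/3290 = -⅕*1/3290 = -1/16450 ≈ -6.0790e-5)
-31589 + c = -31589 - 1/16450 = -519639051/16450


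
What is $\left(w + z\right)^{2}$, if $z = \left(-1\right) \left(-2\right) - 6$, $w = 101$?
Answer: $9409$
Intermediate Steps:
$z = -4$ ($z = 2 - 6 = -4$)
$\left(w + z\right)^{2} = \left(101 - 4\right)^{2} = 97^{2} = 9409$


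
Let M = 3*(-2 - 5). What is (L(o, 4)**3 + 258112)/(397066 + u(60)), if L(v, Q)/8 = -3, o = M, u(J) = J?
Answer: 122144/198563 ≈ 0.61514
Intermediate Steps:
M = -21 (M = 3*(-7) = -21)
o = -21
L(v, Q) = -24 (L(v, Q) = 8*(-3) = -24)
(L(o, 4)**3 + 258112)/(397066 + u(60)) = ((-24)**3 + 258112)/(397066 + 60) = (-13824 + 258112)/397126 = 244288*(1/397126) = 122144/198563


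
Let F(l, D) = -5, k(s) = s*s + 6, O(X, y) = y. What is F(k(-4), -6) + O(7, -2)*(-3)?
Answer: 1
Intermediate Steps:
k(s) = 6 + s² (k(s) = s² + 6 = 6 + s²)
F(k(-4), -6) + O(7, -2)*(-3) = -5 - 2*(-3) = -5 + 6 = 1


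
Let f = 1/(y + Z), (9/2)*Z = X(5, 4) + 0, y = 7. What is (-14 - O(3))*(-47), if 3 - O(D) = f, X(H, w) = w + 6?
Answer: 65894/83 ≈ 793.90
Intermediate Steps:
X(H, w) = 6 + w
Z = 20/9 (Z = 2*((6 + 4) + 0)/9 = 2*(10 + 0)/9 = (2/9)*10 = 20/9 ≈ 2.2222)
f = 9/83 (f = 1/(7 + 20/9) = 1/(83/9) = 9/83 ≈ 0.10843)
O(D) = 240/83 (O(D) = 3 - 1*9/83 = 3 - 9/83 = 240/83)
(-14 - O(3))*(-47) = (-14 - 1*240/83)*(-47) = (-14 - 240/83)*(-47) = -1402/83*(-47) = 65894/83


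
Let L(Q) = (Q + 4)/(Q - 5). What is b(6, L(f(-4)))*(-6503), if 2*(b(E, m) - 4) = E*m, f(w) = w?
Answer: -26012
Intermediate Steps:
L(Q) = (4 + Q)/(-5 + Q)
b(E, m) = 4 + E*m/2 (b(E, m) = 4 + (E*m)/2 = 4 + E*m/2)
b(6, L(f(-4)))*(-6503) = (4 + (½)*6*((4 - 4)/(-5 - 4)))*(-6503) = (4 + (½)*6*(0/(-9)))*(-6503) = (4 + (½)*6*(-⅑*0))*(-6503) = (4 + (½)*6*0)*(-6503) = (4 + 0)*(-6503) = 4*(-6503) = -26012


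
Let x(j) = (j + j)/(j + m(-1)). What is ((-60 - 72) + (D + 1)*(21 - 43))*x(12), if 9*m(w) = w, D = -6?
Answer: -4752/107 ≈ -44.411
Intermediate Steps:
m(w) = w/9
x(j) = 2*j/(-⅑ + j) (x(j) = (j + j)/(j + (⅑)*(-1)) = (2*j)/(j - ⅑) = (2*j)/(-⅑ + j) = 2*j/(-⅑ + j))
((-60 - 72) + (D + 1)*(21 - 43))*x(12) = ((-60 - 72) + (-6 + 1)*(21 - 43))*(18*12/(-1 + 9*12)) = (-132 - 5*(-22))*(18*12/(-1 + 108)) = (-132 + 110)*(18*12/107) = -396*12/107 = -22*216/107 = -4752/107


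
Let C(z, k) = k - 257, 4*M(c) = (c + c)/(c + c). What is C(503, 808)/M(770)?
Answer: 2204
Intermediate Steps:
M(c) = ¼ (M(c) = ((c + c)/(c + c))/4 = ((2*c)/((2*c)))/4 = ((2*c)*(1/(2*c)))/4 = (¼)*1 = ¼)
C(z, k) = -257 + k
C(503, 808)/M(770) = (-257 + 808)/(¼) = 551*4 = 2204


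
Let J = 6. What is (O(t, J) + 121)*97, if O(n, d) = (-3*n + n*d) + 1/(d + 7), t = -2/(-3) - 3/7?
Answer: 1075051/91 ≈ 11814.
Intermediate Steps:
t = 5/21 (t = -2*(-1/3) - 3*1/7 = 2/3 - 3/7 = 5/21 ≈ 0.23810)
O(n, d) = 1/(7 + d) - 3*n + d*n (O(n, d) = (-3*n + d*n) + 1/(7 + d) = 1/(7 + d) - 3*n + d*n)
(O(t, J) + 121)*97 = ((1 - 21*5/21 + (5/21)*6**2 + 4*6*(5/21))/(7 + 6) + 121)*97 = ((1 - 5 + (5/21)*36 + 40/7)/13 + 121)*97 = ((1 - 5 + 60/7 + 40/7)/13 + 121)*97 = ((1/13)*(72/7) + 121)*97 = (72/91 + 121)*97 = (11083/91)*97 = 1075051/91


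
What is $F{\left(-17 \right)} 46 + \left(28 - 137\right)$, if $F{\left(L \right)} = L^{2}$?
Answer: $13185$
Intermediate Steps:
$F{\left(-17 \right)} 46 + \left(28 - 137\right) = \left(-17\right)^{2} \cdot 46 + \left(28 - 137\right) = 289 \cdot 46 + \left(28 - 137\right) = 13294 - 109 = 13185$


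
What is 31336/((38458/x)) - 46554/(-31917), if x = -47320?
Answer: -1126794291574/29225333 ≈ -38555.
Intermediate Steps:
31336/((38458/x)) - 46554/(-31917) = 31336/((38458/(-47320))) - 46554/(-31917) = 31336/((38458*(-1/47320))) - 46554*(-1/31917) = 31336/(-2747/3380) + 15518/10639 = 31336*(-3380/2747) + 15518/10639 = -105915680/2747 + 15518/10639 = -1126794291574/29225333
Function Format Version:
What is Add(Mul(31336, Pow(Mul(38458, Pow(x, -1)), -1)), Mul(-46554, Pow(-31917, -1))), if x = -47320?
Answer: Rational(-1126794291574, 29225333) ≈ -38555.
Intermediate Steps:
Add(Mul(31336, Pow(Mul(38458, Pow(x, -1)), -1)), Mul(-46554, Pow(-31917, -1))) = Add(Mul(31336, Pow(Mul(38458, Pow(-47320, -1)), -1)), Mul(-46554, Pow(-31917, -1))) = Add(Mul(31336, Pow(Mul(38458, Rational(-1, 47320)), -1)), Mul(-46554, Rational(-1, 31917))) = Add(Mul(31336, Pow(Rational(-2747, 3380), -1)), Rational(15518, 10639)) = Add(Mul(31336, Rational(-3380, 2747)), Rational(15518, 10639)) = Add(Rational(-105915680, 2747), Rational(15518, 10639)) = Rational(-1126794291574, 29225333)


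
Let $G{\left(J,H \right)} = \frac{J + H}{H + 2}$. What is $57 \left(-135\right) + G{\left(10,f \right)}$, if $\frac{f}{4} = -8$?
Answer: $- \frac{115414}{15} \approx -7694.3$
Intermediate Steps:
$f = -32$ ($f = 4 \left(-8\right) = -32$)
$G{\left(J,H \right)} = \frac{H + J}{2 + H}$
$57 \left(-135\right) + G{\left(10,f \right)} = 57 \left(-135\right) + \frac{-32 + 10}{2 - 32} = -7695 + \frac{1}{-30} \left(-22\right) = -7695 - - \frac{11}{15} = -7695 + \frac{11}{15} = - \frac{115414}{15}$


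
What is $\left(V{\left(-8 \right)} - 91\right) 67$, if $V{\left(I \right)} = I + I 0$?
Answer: $-6633$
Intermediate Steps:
$V{\left(I \right)} = I$ ($V{\left(I \right)} = I + 0 = I$)
$\left(V{\left(-8 \right)} - 91\right) 67 = \left(-8 - 91\right) 67 = \left(-99\right) 67 = -6633$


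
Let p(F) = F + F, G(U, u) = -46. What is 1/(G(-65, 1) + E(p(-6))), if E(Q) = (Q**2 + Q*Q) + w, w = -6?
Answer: 1/236 ≈ 0.0042373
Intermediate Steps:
p(F) = 2*F
E(Q) = -6 + 2*Q**2 (E(Q) = (Q**2 + Q*Q) - 6 = (Q**2 + Q**2) - 6 = 2*Q**2 - 6 = -6 + 2*Q**2)
1/(G(-65, 1) + E(p(-6))) = 1/(-46 + (-6 + 2*(2*(-6))**2)) = 1/(-46 + (-6 + 2*(-12)**2)) = 1/(-46 + (-6 + 2*144)) = 1/(-46 + (-6 + 288)) = 1/(-46 + 282) = 1/236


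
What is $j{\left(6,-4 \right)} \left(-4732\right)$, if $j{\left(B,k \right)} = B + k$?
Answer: $-9464$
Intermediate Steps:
$j{\left(6,-4 \right)} \left(-4732\right) = \left(6 - 4\right) \left(-4732\right) = 2 \left(-4732\right) = -9464$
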